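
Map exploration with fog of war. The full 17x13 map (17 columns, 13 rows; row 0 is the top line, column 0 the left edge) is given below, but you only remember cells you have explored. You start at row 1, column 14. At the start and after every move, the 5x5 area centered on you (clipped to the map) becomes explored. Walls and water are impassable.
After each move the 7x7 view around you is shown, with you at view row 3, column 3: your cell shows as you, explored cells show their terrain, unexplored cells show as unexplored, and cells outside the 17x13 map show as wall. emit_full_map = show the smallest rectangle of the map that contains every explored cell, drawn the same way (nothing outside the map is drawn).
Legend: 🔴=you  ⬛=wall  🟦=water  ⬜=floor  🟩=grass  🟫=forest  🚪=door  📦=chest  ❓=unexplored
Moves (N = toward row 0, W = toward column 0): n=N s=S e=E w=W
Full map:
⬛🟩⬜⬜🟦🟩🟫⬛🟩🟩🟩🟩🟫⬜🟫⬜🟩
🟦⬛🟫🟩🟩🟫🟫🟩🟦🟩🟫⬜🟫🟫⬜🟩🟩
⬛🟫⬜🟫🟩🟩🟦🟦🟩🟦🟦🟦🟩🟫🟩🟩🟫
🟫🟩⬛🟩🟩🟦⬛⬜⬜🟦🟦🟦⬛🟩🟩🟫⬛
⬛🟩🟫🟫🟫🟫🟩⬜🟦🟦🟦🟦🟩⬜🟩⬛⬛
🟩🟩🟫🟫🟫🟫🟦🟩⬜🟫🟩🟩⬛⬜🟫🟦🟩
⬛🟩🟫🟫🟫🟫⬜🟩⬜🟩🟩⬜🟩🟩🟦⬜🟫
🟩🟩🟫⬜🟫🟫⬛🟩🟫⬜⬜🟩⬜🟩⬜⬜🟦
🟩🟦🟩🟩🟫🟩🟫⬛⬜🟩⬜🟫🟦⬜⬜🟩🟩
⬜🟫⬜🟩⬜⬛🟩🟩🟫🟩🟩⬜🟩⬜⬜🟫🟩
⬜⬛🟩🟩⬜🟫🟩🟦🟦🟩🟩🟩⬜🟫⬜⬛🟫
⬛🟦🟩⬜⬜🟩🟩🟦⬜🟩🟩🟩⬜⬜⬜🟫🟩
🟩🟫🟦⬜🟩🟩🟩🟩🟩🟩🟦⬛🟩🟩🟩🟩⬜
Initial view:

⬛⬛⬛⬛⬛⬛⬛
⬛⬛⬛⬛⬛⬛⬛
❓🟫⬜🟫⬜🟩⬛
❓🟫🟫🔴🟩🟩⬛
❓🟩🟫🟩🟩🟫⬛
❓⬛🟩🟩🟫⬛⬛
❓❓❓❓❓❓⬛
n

⬛⬛⬛⬛⬛⬛⬛
⬛⬛⬛⬛⬛⬛⬛
⬛⬛⬛⬛⬛⬛⬛
❓🟫⬜🔴⬜🟩⬛
❓🟫🟫⬜🟩🟩⬛
❓🟩🟫🟩🟩🟫⬛
❓⬛🟩🟩🟫⬛⬛

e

⬛⬛⬛⬛⬛⬛⬛
⬛⬛⬛⬛⬛⬛⬛
⬛⬛⬛⬛⬛⬛⬛
🟫⬜🟫🔴🟩⬛⬛
🟫🟫⬜🟩🟩⬛⬛
🟩🟫🟩🟩🟫⬛⬛
⬛🟩🟩🟫⬛⬛⬛

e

⬛⬛⬛⬛⬛⬛⬛
⬛⬛⬛⬛⬛⬛⬛
⬛⬛⬛⬛⬛⬛⬛
⬜🟫⬜🔴⬛⬛⬛
🟫⬜🟩🟩⬛⬛⬛
🟫🟩🟩🟫⬛⬛⬛
🟩🟩🟫⬛⬛⬛⬛

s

⬛⬛⬛⬛⬛⬛⬛
⬛⬛⬛⬛⬛⬛⬛
⬜🟫⬜🟩⬛⬛⬛
🟫⬜🟩🔴⬛⬛⬛
🟫🟩🟩🟫⬛⬛⬛
🟩🟩🟫⬛⬛⬛⬛
❓❓❓❓⬛⬛⬛

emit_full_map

🟫⬜🟫⬜🟩
🟫🟫⬜🟩🔴
🟩🟫🟩🟩🟫
⬛🟩🟩🟫⬛

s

⬛⬛⬛⬛⬛⬛⬛
⬜🟫⬜🟩⬛⬛⬛
🟫⬜🟩🟩⬛⬛⬛
🟫🟩🟩🔴⬛⬛⬛
🟩🟩🟫⬛⬛⬛⬛
❓🟩⬛⬛⬛⬛⬛
❓❓❓❓⬛⬛⬛

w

⬛⬛⬛⬛⬛⬛⬛
🟫⬜🟫⬜🟩⬛⬛
🟫🟫⬜🟩🟩⬛⬛
🟩🟫🟩🔴🟫⬛⬛
⬛🟩🟩🟫⬛⬛⬛
❓⬜🟩⬛⬛⬛⬛
❓❓❓❓❓⬛⬛

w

⬛⬛⬛⬛⬛⬛⬛
❓🟫⬜🟫⬜🟩⬛
❓🟫🟫⬜🟩🟩⬛
❓🟩🟫🔴🟩🟫⬛
❓⬛🟩🟩🟫⬛⬛
❓🟩⬜🟩⬛⬛⬛
❓❓❓❓❓❓⬛

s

❓🟫⬜🟫⬜🟩⬛
❓🟫🟫⬜🟩🟩⬛
❓🟩🟫🟩🟩🟫⬛
❓⬛🟩🔴🟫⬛⬛
❓🟩⬜🟩⬛⬛⬛
❓⬛⬜🟫🟦🟩⬛
❓❓❓❓❓❓⬛

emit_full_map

🟫⬜🟫⬜🟩
🟫🟫⬜🟩🟩
🟩🟫🟩🟩🟫
⬛🟩🔴🟫⬛
🟩⬜🟩⬛⬛
⬛⬜🟫🟦🟩

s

❓🟫🟫⬜🟩🟩⬛
❓🟩🟫🟩🟩🟫⬛
❓⬛🟩🟩🟫⬛⬛
❓🟩⬜🔴⬛⬛⬛
❓⬛⬜🟫🟦🟩⬛
❓🟩🟩🟦⬜🟫⬛
❓❓❓❓❓❓⬛

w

❓❓🟫🟫⬜🟩🟩
❓🟦🟩🟫🟩🟩🟫
❓🟦⬛🟩🟩🟫⬛
❓🟦🟩🔴🟩⬛⬛
❓🟩⬛⬜🟫🟦🟩
❓⬜🟩🟩🟦⬜🟫
❓❓❓❓❓❓❓

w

❓❓❓🟫🟫⬜🟩
❓🟦🟦🟩🟫🟩🟩
❓🟦🟦⬛🟩🟩🟫
❓🟦🟦🔴⬜🟩⬛
❓🟩🟩⬛⬜🟫🟦
❓🟩⬜🟩🟩🟦⬜
❓❓❓❓❓❓❓

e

❓❓🟫🟫⬜🟩🟩
🟦🟦🟩🟫🟩🟩🟫
🟦🟦⬛🟩🟩🟫⬛
🟦🟦🟩🔴🟩⬛⬛
🟩🟩⬛⬜🟫🟦🟩
🟩⬜🟩🟩🟦⬜🟫
❓❓❓❓❓❓❓

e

❓🟫🟫⬜🟩🟩⬛
🟦🟩🟫🟩🟩🟫⬛
🟦⬛🟩🟩🟫⬛⬛
🟦🟩⬜🔴⬛⬛⬛
🟩⬛⬜🟫🟦🟩⬛
⬜🟩🟩🟦⬜🟫⬛
❓❓❓❓❓❓⬛

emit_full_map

❓❓🟫⬜🟫⬜🟩
❓❓🟫🟫⬜🟩🟩
🟦🟦🟩🟫🟩🟩🟫
🟦🟦⬛🟩🟩🟫⬛
🟦🟦🟩⬜🔴⬛⬛
🟩🟩⬛⬜🟫🟦🟩
🟩⬜🟩🟩🟦⬜🟫


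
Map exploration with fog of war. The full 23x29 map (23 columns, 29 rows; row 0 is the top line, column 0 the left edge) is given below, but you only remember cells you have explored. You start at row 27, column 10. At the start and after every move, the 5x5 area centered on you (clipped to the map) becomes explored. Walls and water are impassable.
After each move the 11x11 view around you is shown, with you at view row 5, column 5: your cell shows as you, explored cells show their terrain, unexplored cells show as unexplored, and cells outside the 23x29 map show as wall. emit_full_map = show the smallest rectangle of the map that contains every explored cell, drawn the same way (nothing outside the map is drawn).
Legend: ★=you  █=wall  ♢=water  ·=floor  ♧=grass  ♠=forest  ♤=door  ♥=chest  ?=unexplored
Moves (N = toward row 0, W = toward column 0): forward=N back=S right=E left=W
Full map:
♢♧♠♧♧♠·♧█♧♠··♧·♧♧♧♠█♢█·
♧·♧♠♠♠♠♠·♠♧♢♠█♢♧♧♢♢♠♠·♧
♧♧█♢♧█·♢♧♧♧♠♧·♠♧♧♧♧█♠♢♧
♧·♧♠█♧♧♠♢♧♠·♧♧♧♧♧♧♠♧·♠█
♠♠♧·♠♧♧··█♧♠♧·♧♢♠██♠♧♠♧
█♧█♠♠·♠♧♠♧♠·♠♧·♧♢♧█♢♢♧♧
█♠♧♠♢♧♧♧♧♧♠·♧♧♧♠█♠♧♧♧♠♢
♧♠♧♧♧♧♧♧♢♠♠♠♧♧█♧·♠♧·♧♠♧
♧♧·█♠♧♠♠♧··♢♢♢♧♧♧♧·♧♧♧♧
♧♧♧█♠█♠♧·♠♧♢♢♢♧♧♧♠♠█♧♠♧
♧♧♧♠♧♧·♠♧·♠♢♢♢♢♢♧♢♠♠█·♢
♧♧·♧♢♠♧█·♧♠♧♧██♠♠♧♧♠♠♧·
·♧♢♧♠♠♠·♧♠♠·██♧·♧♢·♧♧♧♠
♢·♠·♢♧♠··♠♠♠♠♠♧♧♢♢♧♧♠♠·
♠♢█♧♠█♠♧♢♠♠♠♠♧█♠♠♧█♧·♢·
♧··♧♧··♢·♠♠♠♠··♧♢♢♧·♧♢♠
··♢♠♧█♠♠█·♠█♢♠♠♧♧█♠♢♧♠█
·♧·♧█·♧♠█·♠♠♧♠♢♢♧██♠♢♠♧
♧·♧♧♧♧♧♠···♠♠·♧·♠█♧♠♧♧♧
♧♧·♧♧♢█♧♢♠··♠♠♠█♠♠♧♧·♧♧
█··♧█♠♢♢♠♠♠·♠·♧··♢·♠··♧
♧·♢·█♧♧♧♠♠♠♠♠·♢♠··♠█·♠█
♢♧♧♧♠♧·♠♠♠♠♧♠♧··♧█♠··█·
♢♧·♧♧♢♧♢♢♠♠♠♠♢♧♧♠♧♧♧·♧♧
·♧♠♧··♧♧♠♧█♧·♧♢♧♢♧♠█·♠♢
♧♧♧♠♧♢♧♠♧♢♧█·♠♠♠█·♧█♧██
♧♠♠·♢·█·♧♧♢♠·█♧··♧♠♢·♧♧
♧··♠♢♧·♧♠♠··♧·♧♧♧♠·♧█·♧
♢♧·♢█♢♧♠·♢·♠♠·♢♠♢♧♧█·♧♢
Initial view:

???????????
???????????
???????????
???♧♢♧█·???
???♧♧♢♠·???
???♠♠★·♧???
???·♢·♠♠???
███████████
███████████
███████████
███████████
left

???????????
???????????
???????????
???♠♧♢♧█·??
???·♧♧♢♠·??
???♧♠★··♧??
???♠·♢·♠♠??
███████████
███████████
███████████
███████████

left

???????????
???????????
???????????
???♧♠♧♢♧█·?
???█·♧♧♢♠·?
???·♧★♠··♧?
???♧♠·♢·♠♠?
███████████
███████████
███████████
███████████

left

???????????
???????????
???????????
???♢♧♠♧♢♧█·
???·█·♧♧♢♠·
???♧·★♠♠··♧
???♢♧♠·♢·♠♠
███████████
███████████
███████████
███████████

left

???????????
???????????
???????????
???♧♢♧♠♧♢♧█
???♢·█·♧♧♢♠
???♢♧★♧♠♠··
???█♢♧♠·♢·♠
███████████
███████████
███████████
███████████

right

???????????
???????????
???????????
??♧♢♧♠♧♢♧█·
??♢·█·♧♧♢♠·
??♢♧·★♠♠··♧
??█♢♧♠·♢·♠♠
███████████
███████████
███████████
███████████

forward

???????????
???????????
???????????
???·♧♧♠♧???
??♧♢♧♠♧♢♧█·
??♢·█★♧♧♢♠·
??♢♧·♧♠♠··♧
??█♢♧♠·♢·♠♠
███████████
███████████
███████████

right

???????????
???????????
???????????
??·♧♧♠♧█???
?♧♢♧♠♧♢♧█·?
?♢·█·★♧♢♠·?
?♢♧·♧♠♠··♧?
?█♢♧♠·♢·♠♠?
███████████
███████████
███████████

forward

???????????
???????????
???????????
???♧♢♢♠♠???
??·♧♧♠♧█???
?♧♢♧♠★♢♧█·?
?♢·█·♧♧♢♠·?
?♢♧·♧♠♠··♧?
?█♢♧♠·♢·♠♠?
███████████
███████████

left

???????????
???????????
???????????
???♢♧♢♢♠♠??
???·♧♧♠♧█??
??♧♢♧★♧♢♧█·
??♢·█·♧♧♢♠·
??♢♧·♧♠♠··♧
??█♢♧♠·♢·♠♠
███████████
███████████

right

???????????
???????????
???????????
??♢♧♢♢♠♠???
??·♧♧♠♧█???
?♧♢♧♠★♢♧█·?
?♢·█·♧♧♢♠·?
?♢♧·♧♠♠··♧?
?█♢♧♠·♢·♠♠?
███████████
███████████

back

???????????
???????????
??♢♧♢♢♠♠???
??·♧♧♠♧█???
?♧♢♧♠♧♢♧█·?
?♢·█·★♧♢♠·?
?♢♧·♧♠♠··♧?
?█♢♧♠·♢·♠♠?
███████████
███████████
███████████

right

???????????
???????????
?♢♧♢♢♠♠????
?·♧♧♠♧█♧???
♧♢♧♠♧♢♧█·??
♢·█·♧★♢♠·??
♢♧·♧♠♠··♧??
█♢♧♠·♢·♠♠??
███████████
███████████
███████████

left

???????????
???????????
??♢♧♢♢♠♠???
??·♧♧♠♧█♧??
?♧♢♧♠♧♢♧█·?
?♢·█·★♧♢♠·?
?♢♧·♧♠♠··♧?
?█♢♧♠·♢·♠♠?
███████████
███████████
███████████

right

???????????
???????????
?♢♧♢♢♠♠????
?·♧♧♠♧█♧???
♧♢♧♠♧♢♧█·??
♢·█·♧★♢♠·??
♢♧·♧♠♠··♧??
█♢♧♠·♢·♠♠??
███████████
███████████
███████████

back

???????????
?♢♧♢♢♠♠????
?·♧♧♠♧█♧???
♧♢♧♠♧♢♧█·??
♢·█·♧♧♢♠·??
♢♧·♧♠★··♧??
█♢♧♠·♢·♠♠??
███████████
███████████
███████████
███████████

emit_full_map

?♢♧♢♢♠♠??
?·♧♧♠♧█♧?
♧♢♧♠♧♢♧█·
♢·█·♧♧♢♠·
♢♧·♧♠★··♧
█♢♧♠·♢·♠♠


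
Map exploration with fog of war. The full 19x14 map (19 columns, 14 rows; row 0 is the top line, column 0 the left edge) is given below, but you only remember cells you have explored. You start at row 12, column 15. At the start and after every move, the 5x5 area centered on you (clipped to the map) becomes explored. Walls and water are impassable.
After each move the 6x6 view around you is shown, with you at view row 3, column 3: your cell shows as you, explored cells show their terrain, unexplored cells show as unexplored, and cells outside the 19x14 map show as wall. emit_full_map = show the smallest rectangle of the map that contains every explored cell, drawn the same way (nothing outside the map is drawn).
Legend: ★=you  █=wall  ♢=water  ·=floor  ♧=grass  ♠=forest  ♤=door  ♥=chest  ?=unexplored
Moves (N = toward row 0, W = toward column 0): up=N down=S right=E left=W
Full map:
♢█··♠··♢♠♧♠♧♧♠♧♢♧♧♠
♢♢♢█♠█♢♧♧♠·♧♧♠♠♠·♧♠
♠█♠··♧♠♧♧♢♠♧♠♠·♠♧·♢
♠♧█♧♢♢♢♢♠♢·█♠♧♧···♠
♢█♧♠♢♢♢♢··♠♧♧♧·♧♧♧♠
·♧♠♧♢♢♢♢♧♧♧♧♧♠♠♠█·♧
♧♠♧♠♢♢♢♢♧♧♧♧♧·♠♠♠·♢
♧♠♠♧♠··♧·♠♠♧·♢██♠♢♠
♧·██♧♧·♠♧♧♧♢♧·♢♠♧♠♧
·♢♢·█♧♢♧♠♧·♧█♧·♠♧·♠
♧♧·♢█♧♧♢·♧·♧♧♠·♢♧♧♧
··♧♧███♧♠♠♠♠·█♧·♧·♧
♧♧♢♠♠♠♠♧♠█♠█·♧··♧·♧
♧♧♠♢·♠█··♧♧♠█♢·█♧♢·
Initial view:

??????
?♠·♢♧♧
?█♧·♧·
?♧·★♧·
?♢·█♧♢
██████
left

??????
?♧♠·♢♧
?·█♧·♧
?·♧★·♧
?█♢·█♧
██████

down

?♧♠·♢♧
?·█♧·♧
?·♧··♧
?█♢★█♧
██████
██████

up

??????
?♧♠·♢♧
?·█♧·♧
?·♧★·♧
?█♢·█♧
██████

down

?♧♠·♢♧
?·█♧·♧
?·♧··♧
?█♢★█♧
██████
██████


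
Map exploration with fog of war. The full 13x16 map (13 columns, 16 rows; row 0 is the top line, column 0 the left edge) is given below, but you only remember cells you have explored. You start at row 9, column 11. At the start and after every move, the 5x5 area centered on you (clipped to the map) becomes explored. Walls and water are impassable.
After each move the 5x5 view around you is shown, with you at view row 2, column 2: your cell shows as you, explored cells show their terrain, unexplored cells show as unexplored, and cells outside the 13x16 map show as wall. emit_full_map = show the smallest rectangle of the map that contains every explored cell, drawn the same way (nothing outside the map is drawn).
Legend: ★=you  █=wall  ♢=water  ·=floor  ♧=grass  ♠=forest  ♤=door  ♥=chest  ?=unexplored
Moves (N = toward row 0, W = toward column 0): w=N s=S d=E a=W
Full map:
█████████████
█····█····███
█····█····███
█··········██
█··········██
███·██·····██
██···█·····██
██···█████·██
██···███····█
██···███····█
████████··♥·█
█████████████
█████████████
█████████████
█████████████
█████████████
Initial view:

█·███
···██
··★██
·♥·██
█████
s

···██
···██
·♥★██
█████
█████

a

····█
····█
··★·█
█████
█████

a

█····
█····
█·★♥·
█████
█████

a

██···
██···
██★·♥
█████
█████

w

████·
██···
██★··
██··♥
█████

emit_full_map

████·██
██····█
██★···█
██··♥·█
███████
███████

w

·····
████·
██★··
██···
██··♥

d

····█
███·█
█·★··
█····
█··♥·

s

███·█
█····
█·★··
█··♥·
█████

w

····█
███·█
█·★··
█····
█··♥·

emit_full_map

·····█?
████·██
██·★··█
██····█
██··♥·█
███████
███████


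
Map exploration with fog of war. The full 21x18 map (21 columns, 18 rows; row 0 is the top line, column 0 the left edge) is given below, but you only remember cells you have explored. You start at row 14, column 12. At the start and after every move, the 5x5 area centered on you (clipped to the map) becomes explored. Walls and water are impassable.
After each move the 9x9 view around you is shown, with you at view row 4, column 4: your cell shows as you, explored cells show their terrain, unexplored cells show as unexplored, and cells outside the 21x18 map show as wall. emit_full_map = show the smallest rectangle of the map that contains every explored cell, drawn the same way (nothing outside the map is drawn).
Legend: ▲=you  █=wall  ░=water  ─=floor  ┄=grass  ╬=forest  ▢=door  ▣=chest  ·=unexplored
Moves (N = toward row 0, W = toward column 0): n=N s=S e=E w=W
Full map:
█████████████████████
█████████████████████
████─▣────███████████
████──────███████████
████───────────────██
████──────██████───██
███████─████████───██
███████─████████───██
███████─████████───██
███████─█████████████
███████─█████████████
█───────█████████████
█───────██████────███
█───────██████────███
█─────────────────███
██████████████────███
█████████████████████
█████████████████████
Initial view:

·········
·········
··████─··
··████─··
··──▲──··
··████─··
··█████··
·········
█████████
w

·········
·········
··█████─·
··█████─·
··──▲───·
··█████─·
··██████·
·········
█████████

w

·········
·········
··██████─
··██████─
··──▲────
··██████─
··███████
·········
█████████

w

·········
·········
··─██████
··─██████
··──▲────
··███████
··███████
·········
█████████

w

·········
·········
··──█████
··──█████
··──▲────
··███████
··███████
·········
█████████

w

·········
·········
··───████
··───████
··──▲────
··███████
··███████
·········
█████████

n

·········
·········
··───██··
··───████
··──▲████
··───────
··███████
··███████
·········

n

·········
·········
··██─██··
··───██··
··──▲████
··───████
··───────
··███████
··███████

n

·········
·········
··██─██··
··██─██··
··──▲██··
··───████
··───████
··───────
··███████

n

·········
·········
··██─██··
··██─██··
··██▲██··
··───██··
··───████
··───████
··───────

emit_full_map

██─██·····
██─██·····
██▲██·····
───██·····
───██████─
───██████─
──────────
█████████─
██████████

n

·········
·········
··██─██··
··██─██··
··██▲██··
··██─██··
··───██··
··───████
··───████

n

·········
·········
··██─██··
··██─██··
··██▲██··
··██─██··
··██─██··
··───██··
··───████

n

·········
·········
··─────··
··██─██··
··██▲██··
··██─██··
··██─██··
··██─██··
··───██··

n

·········
·········
··─────··
··─────··
··██▲██··
··██─██··
··██─██··
··██─██··
··██─██··

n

·········
·········
··─────··
··─────··
··──▲──··
··██─██··
··██─██··
··██─██··
··██─██··

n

·········
·········
··▣────··
··─────··
··──▲──··
··─────··
··██─██··
··██─██··
··██─██··

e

·········
·········
·▣────█··
·─────█··
·───▲──··
·─────█··
·██─███··
·██─██···
·██─██···

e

·········
·········
▣────██··
─────██··
────▲──··
─────██··
██─████··
██─██····
██─██····

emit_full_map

▣────██···
─────██···
────▲──···
─────██···
██─████···
██─██·····
██─██·····
██─██·····
██─██·····
───██·····
───██████─
───██████─
──────────
█████████─
██████████

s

·········
▣────██··
─────██··
───────··
────▲██··
██─████··
██─████··
██─██····
██─██····

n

·········
·········
▣────██··
─────██··
────▲──··
─────██··
██─████··
██─████··
██─██····

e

·········
·········
────███··
────███··
────▲──··
────███··
█─█████··
█─████···
█─██·····

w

·········
·········
▣────███·
─────███·
────▲───·
─────███·
██─█████·
██─████··
██─██····

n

█████████
·········
··█████··
▣────███·
────▲███·
────────·
─────███·
██─█████·
██─████··

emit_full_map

··█████···
▣────███··
────▲███··
────────··
─────███··
██─█████··
██─████···
██─██·····
██─██·····
██─██·····
───██·····
───██████─
───██████─
──────────
█████████─
██████████

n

█████████
█████████
··█████··
··█████··
▣───▲███·
─────███·
────────·
─────███·
██─█████·

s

█████████
··█████··
··█████··
▣────███·
────▲███·
────────·
─────███·
██─█████·
██─████··

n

█████████
█████████
··█████··
··█████··
▣───▲███·
─────███·
────────·
─────███·
██─█████·

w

█████████
█████████
··██████·
··██████·
·▣──▲─███
·─────███
·────────
·─────███
·██─█████

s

█████████
··██████·
··██████·
·▣────███
·───▲─███
·────────
·─────███
·██─█████
·██─████·

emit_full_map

·██████···
·██████···
▣────███··
───▲─███··
────────··
─────███··
██─█████··
██─████···
██─██·····
██─██·····
██─██·····
───██·····
───██████─
───██████─
──────────
█████████─
██████████


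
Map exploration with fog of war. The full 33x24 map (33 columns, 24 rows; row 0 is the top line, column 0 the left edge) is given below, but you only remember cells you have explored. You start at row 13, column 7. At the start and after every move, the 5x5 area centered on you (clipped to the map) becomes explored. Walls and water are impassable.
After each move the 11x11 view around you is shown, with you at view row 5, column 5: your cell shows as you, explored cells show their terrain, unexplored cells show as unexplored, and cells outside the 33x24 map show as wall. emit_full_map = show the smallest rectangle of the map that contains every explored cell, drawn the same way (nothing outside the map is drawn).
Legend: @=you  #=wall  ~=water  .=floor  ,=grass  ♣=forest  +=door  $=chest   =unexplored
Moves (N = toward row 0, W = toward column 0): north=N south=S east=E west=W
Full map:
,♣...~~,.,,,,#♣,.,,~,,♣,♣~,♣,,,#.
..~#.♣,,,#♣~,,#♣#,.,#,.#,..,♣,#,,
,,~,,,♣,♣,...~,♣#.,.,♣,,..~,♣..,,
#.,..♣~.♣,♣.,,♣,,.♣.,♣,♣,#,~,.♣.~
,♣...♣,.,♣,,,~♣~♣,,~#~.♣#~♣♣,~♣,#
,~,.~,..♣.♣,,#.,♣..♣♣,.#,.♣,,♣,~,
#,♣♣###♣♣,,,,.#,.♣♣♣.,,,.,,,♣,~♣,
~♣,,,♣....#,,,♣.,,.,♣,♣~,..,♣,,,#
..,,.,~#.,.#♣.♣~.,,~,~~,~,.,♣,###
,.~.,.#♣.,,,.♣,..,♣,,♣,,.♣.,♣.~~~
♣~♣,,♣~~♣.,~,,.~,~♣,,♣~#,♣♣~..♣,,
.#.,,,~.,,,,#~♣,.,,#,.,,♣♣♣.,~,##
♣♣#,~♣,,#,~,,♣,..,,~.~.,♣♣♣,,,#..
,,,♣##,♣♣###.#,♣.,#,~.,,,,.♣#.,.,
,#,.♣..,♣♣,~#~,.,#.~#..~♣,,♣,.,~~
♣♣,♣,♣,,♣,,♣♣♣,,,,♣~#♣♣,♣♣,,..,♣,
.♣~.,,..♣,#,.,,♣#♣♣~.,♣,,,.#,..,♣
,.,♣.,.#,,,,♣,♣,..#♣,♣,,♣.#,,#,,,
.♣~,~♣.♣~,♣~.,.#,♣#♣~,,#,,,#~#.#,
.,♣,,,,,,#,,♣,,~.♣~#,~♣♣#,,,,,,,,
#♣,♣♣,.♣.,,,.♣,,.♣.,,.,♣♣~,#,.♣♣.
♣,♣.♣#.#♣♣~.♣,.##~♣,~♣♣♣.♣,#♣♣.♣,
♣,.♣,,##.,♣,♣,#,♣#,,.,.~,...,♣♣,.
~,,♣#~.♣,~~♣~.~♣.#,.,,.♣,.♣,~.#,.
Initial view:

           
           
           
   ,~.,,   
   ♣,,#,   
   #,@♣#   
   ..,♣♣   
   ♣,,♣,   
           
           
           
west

           
           
           
   ,,~.,,  
   ~♣,,#,  
   ##@♣♣#  
   ♣..,♣♣  
   ,♣,,♣,  
           
           
           

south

           
           
   ,,~.,,  
   ~♣,,#,  
   ##,♣♣#  
   ♣.@,♣♣  
   ,♣,,♣,  
   ,,..♣   
           
           
           

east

           
           
  ,,~.,,   
  ~♣,,#,   
  ##,♣♣#   
  ♣..@♣♣   
  ,♣,,♣,   
  ,,..♣,   
           
           
           

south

           
  ,,~.,,   
  ~♣,,#,   
  ##,♣♣#   
  ♣..,♣♣   
  ,♣,@♣,   
  ,,..♣,   
   ,.#,,   
           
           
           

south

  ,,~.,,   
  ~♣,,#,   
  ##,♣♣#   
  ♣..,♣♣   
  ,♣,,♣,   
  ,,.@♣,   
   ,.#,,   
   ♣.♣~,   
           
           
           

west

   ,,~.,,  
   ~♣,,#,  
   ##,♣♣#  
   ♣..,♣♣  
   ,♣,,♣,  
   ,,@.♣,  
   .,.#,,  
   ~♣.♣~,  
           
           
           

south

   ~♣,,#,  
   ##,♣♣#  
   ♣..,♣♣  
   ,♣,,♣,  
   ,,..♣,  
   .,@#,,  
   ~♣.♣~,  
   ,,,,,   
           
           
           

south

   ##,♣♣#  
   ♣..,♣♣  
   ,♣,,♣,  
   ,,..♣,  
   .,.#,,  
   ~♣@♣~,  
   ,,,,,   
   ♣,.♣.   
           
           
           

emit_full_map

,,~.,,
~♣,,#,
##,♣♣#
♣..,♣♣
,♣,,♣,
,,..♣,
.,.#,,
~♣@♣~,
,,,,, 
♣,.♣. 

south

   ♣..,♣♣  
   ,♣,,♣,  
   ,,..♣,  
   .,.#,,  
   ~♣.♣~,  
   ,,@,,   
   ♣,.♣.   
   ♣#.#♣   
           
           
###########

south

   ,♣,,♣,  
   ,,..♣,  
   .,.#,,  
   ~♣.♣~,  
   ,,,,,   
   ♣,@♣.   
   ♣#.#♣   
   ,,##.   
           
###########
###########

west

    ,♣,,♣, 
    ,,..♣, 
    .,.#,, 
   ,~♣.♣~, 
   ,,,,,,  
   ♣♣@.♣.  
   .♣#.#♣  
   ♣,,##.  
           
###########
###########

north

    ♣..,♣♣ 
    ,♣,,♣, 
    ,,..♣, 
   ♣.,.#,, 
   ,~♣.♣~, 
   ,,@,,,  
   ♣♣,.♣.  
   .♣#.#♣  
   ♣,,##.  
           
###########

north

    ##,♣♣# 
    ♣..,♣♣ 
    ,♣,,♣, 
   .,,..♣, 
   ♣.,.#,, 
   ,~@.♣~, 
   ,,,,,,  
   ♣♣,.♣.  
   .♣#.#♣  
   ♣,,##.  
           

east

   ##,♣♣#  
   ♣..,♣♣  
   ,♣,,♣,  
  .,,..♣,  
  ♣.,.#,,  
  ,~♣@♣~,  
  ,,,,,,   
  ♣♣,.♣.   
  .♣#.#♣   
  ♣,,##.   
           

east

  ##,♣♣#   
  ♣..,♣♣   
  ,♣,,♣,   
 .,,..♣,   
 ♣.,.#,,   
 ,~♣.@~,   
 ,,,,,,#   
 ♣♣,.♣.,   
 .♣#.#♣    
 ♣,,##.    
           

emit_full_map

 ,,~.,,
 ~♣,,#,
 ##,♣♣#
 ♣..,♣♣
 ,♣,,♣,
.,,..♣,
♣.,.#,,
,~♣.@~,
,,,,,,#
♣♣,.♣.,
.♣#.#♣ 
♣,,##. 

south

  ♣..,♣♣   
  ,♣,,♣,   
 .,,..♣,   
 ♣.,.#,,   
 ,~♣.♣~,   
 ,,,,@,#   
 ♣♣,.♣.,   
 .♣#.#♣♣   
 ♣,,##.    
           
###########

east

 ♣..,♣♣    
 ,♣,,♣,    
.,,..♣,    
♣.,.#,,,   
,~♣.♣~,♣   
,,,,,@#,   
♣♣,.♣.,,   
.♣#.#♣♣~   
♣,,##.     
           
###########

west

  ♣..,♣♣   
  ,♣,,♣,   
 .,,..♣,   
 ♣.,.#,,,  
 ,~♣.♣~,♣  
 ,,,,@,#,  
 ♣♣,.♣.,,  
 .♣#.#♣♣~  
 ♣,,##.    
           
###########

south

  ,♣,,♣,   
 .,,..♣,   
 ♣.,.#,,,  
 ,~♣.♣~,♣  
 ,,,,,,#,  
 ♣♣,.@.,,  
 .♣#.#♣♣~  
 ♣,,##.,   
           
###########
###########

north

  ♣..,♣♣   
  ,♣,,♣,   
 .,,..♣,   
 ♣.,.#,,,  
 ,~♣.♣~,♣  
 ,,,,@,#,  
 ♣♣,.♣.,,  
 .♣#.#♣♣~  
 ♣,,##.,   
           
###########

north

  ##,♣♣#   
  ♣..,♣♣   
  ,♣,,♣,   
 .,,..♣,   
 ♣.,.#,,,  
 ,~♣.@~,♣  
 ,,,,,,#,  
 ♣♣,.♣.,,  
 .♣#.#♣♣~  
 ♣,,##.,   
           

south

  ♣..,♣♣   
  ,♣,,♣,   
 .,,..♣,   
 ♣.,.#,,,  
 ,~♣.♣~,♣  
 ,,,,@,#,  
 ♣♣,.♣.,,  
 .♣#.#♣♣~  
 ♣,,##.,   
           
###########

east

 ♣..,♣♣    
 ,♣,,♣,    
.,,..♣,    
♣.,.#,,,   
,~♣.♣~,♣   
,,,,,@#,   
♣♣,.♣.,,   
.♣#.#♣♣~   
♣,,##.,    
           
###########

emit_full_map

 ,,~.,, 
 ~♣,,#, 
 ##,♣♣# 
 ♣..,♣♣ 
 ,♣,,♣, 
.,,..♣, 
♣.,.#,,,
,~♣.♣~,♣
,,,,,@#,
♣♣,.♣.,,
.♣#.#♣♣~
♣,,##., 


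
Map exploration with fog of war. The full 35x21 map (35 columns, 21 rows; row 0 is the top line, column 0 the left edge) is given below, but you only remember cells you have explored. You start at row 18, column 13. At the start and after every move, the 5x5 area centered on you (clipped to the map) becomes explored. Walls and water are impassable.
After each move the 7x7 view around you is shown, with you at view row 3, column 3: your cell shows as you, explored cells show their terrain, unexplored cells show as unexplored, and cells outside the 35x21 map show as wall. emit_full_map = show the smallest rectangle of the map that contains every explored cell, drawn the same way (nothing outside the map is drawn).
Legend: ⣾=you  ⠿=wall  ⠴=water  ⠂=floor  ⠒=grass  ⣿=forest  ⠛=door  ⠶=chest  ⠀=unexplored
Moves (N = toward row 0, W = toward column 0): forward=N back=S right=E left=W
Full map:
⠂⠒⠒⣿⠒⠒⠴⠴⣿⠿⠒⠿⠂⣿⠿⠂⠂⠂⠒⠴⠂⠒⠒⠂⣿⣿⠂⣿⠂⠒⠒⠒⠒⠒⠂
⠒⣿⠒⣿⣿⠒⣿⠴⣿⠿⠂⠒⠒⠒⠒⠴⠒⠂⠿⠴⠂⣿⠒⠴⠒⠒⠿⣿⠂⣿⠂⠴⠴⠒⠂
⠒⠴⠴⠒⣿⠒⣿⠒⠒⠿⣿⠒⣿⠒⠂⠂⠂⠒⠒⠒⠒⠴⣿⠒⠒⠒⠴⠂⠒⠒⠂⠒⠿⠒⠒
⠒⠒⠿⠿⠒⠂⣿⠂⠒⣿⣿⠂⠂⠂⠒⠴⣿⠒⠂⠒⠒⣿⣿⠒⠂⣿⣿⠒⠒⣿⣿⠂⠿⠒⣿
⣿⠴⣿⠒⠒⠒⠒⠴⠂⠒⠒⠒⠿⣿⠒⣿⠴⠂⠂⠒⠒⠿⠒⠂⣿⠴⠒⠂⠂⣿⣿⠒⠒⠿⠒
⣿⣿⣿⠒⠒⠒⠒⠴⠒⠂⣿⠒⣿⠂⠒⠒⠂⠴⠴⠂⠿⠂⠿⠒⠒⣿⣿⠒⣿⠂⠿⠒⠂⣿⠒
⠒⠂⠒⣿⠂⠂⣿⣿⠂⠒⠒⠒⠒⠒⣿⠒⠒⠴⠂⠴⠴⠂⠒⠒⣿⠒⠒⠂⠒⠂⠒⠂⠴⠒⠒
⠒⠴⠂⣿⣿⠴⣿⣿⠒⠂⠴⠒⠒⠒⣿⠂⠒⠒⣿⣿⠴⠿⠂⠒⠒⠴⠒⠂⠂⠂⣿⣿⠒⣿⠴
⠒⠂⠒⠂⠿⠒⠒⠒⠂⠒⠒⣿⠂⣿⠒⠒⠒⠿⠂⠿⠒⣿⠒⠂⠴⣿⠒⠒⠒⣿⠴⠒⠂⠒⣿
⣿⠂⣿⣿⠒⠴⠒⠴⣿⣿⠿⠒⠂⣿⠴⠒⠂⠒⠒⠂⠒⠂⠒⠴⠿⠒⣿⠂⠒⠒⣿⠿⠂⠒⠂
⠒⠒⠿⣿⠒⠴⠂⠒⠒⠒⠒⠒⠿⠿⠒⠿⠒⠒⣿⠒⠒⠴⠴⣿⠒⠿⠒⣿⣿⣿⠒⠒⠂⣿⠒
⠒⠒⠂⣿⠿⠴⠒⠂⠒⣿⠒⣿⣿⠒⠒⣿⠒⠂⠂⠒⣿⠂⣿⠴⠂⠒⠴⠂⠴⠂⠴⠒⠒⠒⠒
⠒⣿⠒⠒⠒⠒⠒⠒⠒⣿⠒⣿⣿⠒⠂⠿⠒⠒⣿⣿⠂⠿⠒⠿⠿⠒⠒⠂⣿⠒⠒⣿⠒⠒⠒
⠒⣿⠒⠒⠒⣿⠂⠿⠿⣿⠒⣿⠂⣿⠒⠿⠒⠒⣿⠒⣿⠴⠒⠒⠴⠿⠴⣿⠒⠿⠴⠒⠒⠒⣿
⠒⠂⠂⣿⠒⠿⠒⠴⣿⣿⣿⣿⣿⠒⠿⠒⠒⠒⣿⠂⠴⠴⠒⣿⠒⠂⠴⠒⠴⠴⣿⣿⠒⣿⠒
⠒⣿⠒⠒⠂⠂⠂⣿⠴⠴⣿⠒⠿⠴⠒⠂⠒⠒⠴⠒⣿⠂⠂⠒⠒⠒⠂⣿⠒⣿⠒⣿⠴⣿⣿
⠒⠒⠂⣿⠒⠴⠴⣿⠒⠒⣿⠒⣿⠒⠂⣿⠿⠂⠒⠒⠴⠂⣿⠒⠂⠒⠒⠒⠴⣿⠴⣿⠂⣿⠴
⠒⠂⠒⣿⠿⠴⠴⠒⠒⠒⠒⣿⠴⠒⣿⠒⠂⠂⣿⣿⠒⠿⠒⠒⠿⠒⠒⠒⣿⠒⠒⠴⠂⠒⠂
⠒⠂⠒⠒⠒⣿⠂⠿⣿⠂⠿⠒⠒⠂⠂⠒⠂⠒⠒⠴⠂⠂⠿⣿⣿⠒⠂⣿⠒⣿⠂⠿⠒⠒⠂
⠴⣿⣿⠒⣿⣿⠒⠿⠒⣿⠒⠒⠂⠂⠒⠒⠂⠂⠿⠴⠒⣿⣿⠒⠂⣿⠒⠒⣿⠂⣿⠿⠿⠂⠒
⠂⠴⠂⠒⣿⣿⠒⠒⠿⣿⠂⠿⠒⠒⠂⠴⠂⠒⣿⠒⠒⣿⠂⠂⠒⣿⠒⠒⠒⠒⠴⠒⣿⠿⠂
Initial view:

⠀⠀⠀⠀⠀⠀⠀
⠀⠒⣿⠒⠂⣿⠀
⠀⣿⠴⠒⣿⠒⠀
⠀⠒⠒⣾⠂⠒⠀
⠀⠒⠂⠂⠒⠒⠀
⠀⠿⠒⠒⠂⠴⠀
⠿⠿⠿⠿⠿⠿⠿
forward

⠀⠀⠀⠀⠀⠀⠀
⠀⠒⠿⠴⠒⠂⠀
⠀⠒⣿⠒⠂⣿⠀
⠀⣿⠴⣾⣿⠒⠀
⠀⠒⠒⠂⠂⠒⠀
⠀⠒⠂⠂⠒⠒⠀
⠀⠿⠒⠒⠂⠴⠀

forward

⠀⠀⠀⠀⠀⠀⠀
⠀⣿⣿⠒⠿⠒⠀
⠀⠒⠿⠴⠒⠂⠀
⠀⠒⣿⣾⠂⣿⠀
⠀⣿⠴⠒⣿⠒⠀
⠀⠒⠒⠂⠂⠒⠀
⠀⠒⠂⠂⠒⠒⠀

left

⠀⠀⠀⠀⠀⠀⠀
⠀⣿⣿⣿⠒⠿⠒
⠀⣿⠒⠿⠴⠒⠂
⠀⣿⠒⣾⠒⠂⣿
⠀⠒⣿⠴⠒⣿⠒
⠀⠿⠒⠒⠂⠂⠒
⠀⠀⠒⠂⠂⠒⠒

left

⠀⠀⠀⠀⠀⠀⠀
⠀⣿⣿⣿⣿⠒⠿
⠀⠴⣿⠒⠿⠴⠒
⠀⠒⣿⣾⣿⠒⠂
⠀⠒⠒⣿⠴⠒⣿
⠀⠂⠿⠒⠒⠂⠂
⠀⠀⠀⠒⠂⠂⠒

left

⠀⠀⠀⠀⠀⠀⠀
⠀⣿⣿⣿⣿⣿⠒
⠀⠴⠴⣿⠒⠿⠴
⠀⠒⠒⣾⠒⣿⠒
⠀⠒⠒⠒⣿⠴⠒
⠀⣿⠂⠿⠒⠒⠂
⠀⠀⠀⠀⠒⠂⠂

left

⠀⠀⠀⠀⠀⠀⠀
⠀⠴⣿⣿⣿⣿⣿
⠀⣿⠴⠴⣿⠒⠿
⠀⣿⠒⣾⣿⠒⣿
⠀⠒⠒⠒⠒⣿⠴
⠀⠿⣿⠂⠿⠒⠒
⠀⠀⠀⠀⠀⠒⠂

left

⠀⠀⠀⠀⠀⠀⠀
⠀⠒⠴⣿⣿⣿⣿
⠀⠂⣿⠴⠴⣿⠒
⠀⠴⣿⣾⠒⣿⠒
⠀⠴⠒⠒⠒⠒⣿
⠀⠂⠿⣿⠂⠿⠒
⠀⠀⠀⠀⠀⠀⠒

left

⠀⠀⠀⠀⠀⠀⠀
⠀⠿⠒⠴⣿⣿⣿
⠀⠂⠂⣿⠴⠴⣿
⠀⠴⠴⣾⠒⠒⣿
⠀⠴⠴⠒⠒⠒⠒
⠀⣿⠂⠿⣿⠂⠿
⠀⠀⠀⠀⠀⠀⠀

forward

⠀⠀⠀⠀⠀⠀⠀
⠀⣿⠂⠿⠿⣿⠀
⠀⠿⠒⠴⣿⣿⣿
⠀⠂⠂⣾⠴⠴⣿
⠀⠴⠴⣿⠒⠒⣿
⠀⠴⠴⠒⠒⠒⠒
⠀⣿⠂⠿⣿⠂⠿

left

⠀⠀⠀⠀⠀⠀⠀
⠀⠒⣿⠂⠿⠿⣿
⠀⠒⠿⠒⠴⣿⣿
⠀⠂⠂⣾⣿⠴⠴
⠀⠒⠴⠴⣿⠒⠒
⠀⠿⠴⠴⠒⠒⠒
⠀⠀⣿⠂⠿⣿⠂

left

⠀⠀⠀⠀⠀⠀⠀
⠀⠒⠒⣿⠂⠿⠿
⠀⣿⠒⠿⠒⠴⣿
⠀⠒⠂⣾⠂⣿⠴
⠀⣿⠒⠴⠴⣿⠒
⠀⣿⠿⠴⠴⠒⠒
⠀⠀⠀⣿⠂⠿⣿

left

⠀⠀⠀⠀⠀⠀⠀
⠀⠒⠒⠒⣿⠂⠿
⠀⠂⣿⠒⠿⠒⠴
⠀⠒⠒⣾⠂⠂⣿
⠀⠂⣿⠒⠴⠴⣿
⠀⠒⣿⠿⠴⠴⠒
⠀⠀⠀⠀⣿⠂⠿

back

⠀⠒⠒⠒⣿⠂⠿
⠀⠂⣿⠒⠿⠒⠴
⠀⠒⠒⠂⠂⠂⣿
⠀⠂⣿⣾⠴⠴⣿
⠀⠒⣿⠿⠴⠴⠒
⠀⠒⠒⠒⣿⠂⠿
⠀⠀⠀⠀⠀⠀⠀

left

⠀⠀⠒⠒⠒⣿⠂
⠀⠂⠂⣿⠒⠿⠒
⠀⣿⠒⠒⠂⠂⠂
⠀⠒⠂⣾⠒⠴⠴
⠀⠂⠒⣿⠿⠴⠴
⠀⠂⠒⠒⠒⣿⠂
⠀⠀⠀⠀⠀⠀⠀

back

⠀⠂⠂⣿⠒⠿⠒
⠀⣿⠒⠒⠂⠂⠂
⠀⠒⠂⣿⠒⠴⠴
⠀⠂⠒⣾⠿⠴⠴
⠀⠂⠒⠒⠒⣿⠂
⠀⣿⣿⠒⣿⣿⠀
⠀⠀⠀⠀⠀⠀⠀

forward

⠀⠀⠒⠒⠒⣿⠂
⠀⠂⠂⣿⠒⠿⠒
⠀⣿⠒⠒⠂⠂⠂
⠀⠒⠂⣾⠒⠴⠴
⠀⠂⠒⣿⠿⠴⠴
⠀⠂⠒⠒⠒⣿⠂
⠀⣿⣿⠒⣿⣿⠀

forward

⠀⠀⠀⠀⠀⠀⠀
⠀⣿⠒⠒⠒⣿⠂
⠀⠂⠂⣿⠒⠿⠒
⠀⣿⠒⣾⠂⠂⠂
⠀⠒⠂⣿⠒⠴⠴
⠀⠂⠒⣿⠿⠴⠴
⠀⠂⠒⠒⠒⣿⠂

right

⠀⠀⠀⠀⠀⠀⠀
⣿⠒⠒⠒⣿⠂⠿
⠂⠂⣿⠒⠿⠒⠴
⣿⠒⠒⣾⠂⠂⣿
⠒⠂⣿⠒⠴⠴⣿
⠂⠒⣿⠿⠴⠴⠒
⠂⠒⠒⠒⣿⠂⠿

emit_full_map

⣿⠒⠒⠒⣿⠂⠿⠿⣿⠀⠀⠀⠀⠀⠀
⠂⠂⣿⠒⠿⠒⠴⣿⣿⣿⣿⣿⠒⠿⠒
⣿⠒⠒⣾⠂⠂⣿⠴⠴⣿⠒⠿⠴⠒⠂
⠒⠂⣿⠒⠴⠴⣿⠒⠒⣿⠒⣿⠒⠂⣿
⠂⠒⣿⠿⠴⠴⠒⠒⠒⠒⣿⠴⠒⣿⠒
⠂⠒⠒⠒⣿⠂⠿⣿⠂⠿⠒⠒⠂⠂⠒
⣿⣿⠒⣿⣿⠀⠀⠀⠀⠀⠒⠂⠂⠒⠒
⠀⠀⠀⠀⠀⠀⠀⠀⠀⠀⠿⠒⠒⠂⠴

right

⠀⠀⠀⠀⠀⠀⠀
⠒⠒⠒⣿⠂⠿⠿
⠂⣿⠒⠿⠒⠴⣿
⠒⠒⠂⣾⠂⣿⠴
⠂⣿⠒⠴⠴⣿⠒
⠒⣿⠿⠴⠴⠒⠒
⠒⠒⠒⣿⠂⠿⣿

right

⠀⠀⠀⠀⠀⠀⠀
⠒⠒⣿⠂⠿⠿⣿
⣿⠒⠿⠒⠴⣿⣿
⠒⠂⠂⣾⣿⠴⠴
⣿⠒⠴⠴⣿⠒⠒
⣿⠿⠴⠴⠒⠒⠒
⠒⠒⣿⠂⠿⣿⠂

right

⠀⠀⠀⠀⠀⠀⠀
⠒⣿⠂⠿⠿⣿⠀
⠒⠿⠒⠴⣿⣿⣿
⠂⠂⠂⣾⠴⠴⣿
⠒⠴⠴⣿⠒⠒⣿
⠿⠴⠴⠒⠒⠒⠒
⠒⣿⠂⠿⣿⠂⠿

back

⠒⣿⠂⠿⠿⣿⠀
⠒⠿⠒⠴⣿⣿⣿
⠂⠂⠂⣿⠴⠴⣿
⠒⠴⠴⣾⠒⠒⣿
⠿⠴⠴⠒⠒⠒⠒
⠒⣿⠂⠿⣿⠂⠿
⣿⣿⠀⠀⠀⠀⠀

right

⣿⠂⠿⠿⣿⠀⠀
⠿⠒⠴⣿⣿⣿⣿
⠂⠂⣿⠴⠴⣿⠒
⠴⠴⣿⣾⠒⣿⠒
⠴⠴⠒⠒⠒⠒⣿
⣿⠂⠿⣿⠂⠿⠒
⣿⠀⠀⠀⠀⠀⠒

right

⠂⠿⠿⣿⠀⠀⠀
⠒⠴⣿⣿⣿⣿⣿
⠂⣿⠴⠴⣿⠒⠿
⠴⣿⠒⣾⣿⠒⣿
⠴⠒⠒⠒⠒⣿⠴
⠂⠿⣿⠂⠿⠒⠒
⠀⠀⠀⠀⠀⠒⠂

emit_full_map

⣿⠒⠒⠒⣿⠂⠿⠿⣿⠀⠀⠀⠀⠀⠀
⠂⠂⣿⠒⠿⠒⠴⣿⣿⣿⣿⣿⠒⠿⠒
⣿⠒⠒⠂⠂⠂⣿⠴⠴⣿⠒⠿⠴⠒⠂
⠒⠂⣿⠒⠴⠴⣿⠒⣾⣿⠒⣿⠒⠂⣿
⠂⠒⣿⠿⠴⠴⠒⠒⠒⠒⣿⠴⠒⣿⠒
⠂⠒⠒⠒⣿⠂⠿⣿⠂⠿⠒⠒⠂⠂⠒
⣿⣿⠒⣿⣿⠀⠀⠀⠀⠀⠒⠂⠂⠒⠒
⠀⠀⠀⠀⠀⠀⠀⠀⠀⠀⠿⠒⠒⠂⠴

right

⠿⠿⣿⠀⠀⠀⠀
⠴⣿⣿⣿⣿⣿⠒
⣿⠴⠴⣿⠒⠿⠴
⣿⠒⠒⣾⠒⣿⠒
⠒⠒⠒⠒⣿⠴⠒
⠿⣿⠂⠿⠒⠒⠂
⠀⠀⠀⠀⠒⠂⠂

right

⠿⣿⠀⠀⠀⠀⠀
⣿⣿⣿⣿⣿⠒⠿
⠴⠴⣿⠒⠿⠴⠒
⠒⠒⣿⣾⣿⠒⠂
⠒⠒⠒⣿⠴⠒⣿
⣿⠂⠿⠒⠒⠂⠂
⠀⠀⠀⠒⠂⠂⠒

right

⣿⠀⠀⠀⠀⠀⠀
⣿⣿⣿⣿⠒⠿⠒
⠴⣿⠒⠿⠴⠒⠂
⠒⣿⠒⣾⠒⠂⣿
⠒⠒⣿⠴⠒⣿⠒
⠂⠿⠒⠒⠂⠂⠒
⠀⠀⠒⠂⠂⠒⠒

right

⠀⠀⠀⠀⠀⠀⠀
⣿⣿⣿⠒⠿⠒⠀
⣿⠒⠿⠴⠒⠂⠀
⣿⠒⣿⣾⠂⣿⠀
⠒⣿⠴⠒⣿⠒⠀
⠿⠒⠒⠂⠂⠒⠀
⠀⠒⠂⠂⠒⠒⠀

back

⣿⣿⣿⠒⠿⠒⠀
⣿⠒⠿⠴⠒⠂⠀
⣿⠒⣿⠒⠂⣿⠀
⠒⣿⠴⣾⣿⠒⠀
⠿⠒⠒⠂⠂⠒⠀
⠀⠒⠂⠂⠒⠒⠀
⠀⠿⠒⠒⠂⠴⠀

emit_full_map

⣿⠒⠒⠒⣿⠂⠿⠿⣿⠀⠀⠀⠀⠀⠀
⠂⠂⣿⠒⠿⠒⠴⣿⣿⣿⣿⣿⠒⠿⠒
⣿⠒⠒⠂⠂⠂⣿⠴⠴⣿⠒⠿⠴⠒⠂
⠒⠂⣿⠒⠴⠴⣿⠒⠒⣿⠒⣿⠒⠂⣿
⠂⠒⣿⠿⠴⠴⠒⠒⠒⠒⣿⠴⣾⣿⠒
⠂⠒⠒⠒⣿⠂⠿⣿⠂⠿⠒⠒⠂⠂⠒
⣿⣿⠒⣿⣿⠀⠀⠀⠀⠀⠒⠂⠂⠒⠒
⠀⠀⠀⠀⠀⠀⠀⠀⠀⠀⠿⠒⠒⠂⠴

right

⣿⣿⠒⠿⠒⠀⠀
⠒⠿⠴⠒⠂⠒⠀
⠒⣿⠒⠂⣿⠿⠀
⣿⠴⠒⣾⠒⠂⠀
⠒⠒⠂⠂⠒⠂⠀
⠒⠂⠂⠒⠒⠂⠀
⠿⠒⠒⠂⠴⠀⠀

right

⣿⠒⠿⠒⠀⠀⠀
⠿⠴⠒⠂⠒⠒⠀
⣿⠒⠂⣿⠿⠂⠀
⠴⠒⣿⣾⠂⠂⠀
⠒⠂⠂⠒⠂⠒⠀
⠂⠂⠒⠒⠂⠂⠀
⠒⠒⠂⠴⠀⠀⠀

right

⠒⠿⠒⠀⠀⠀⠀
⠴⠒⠂⠒⠒⠴⠀
⠒⠂⣿⠿⠂⠒⠀
⠒⣿⠒⣾⠂⣿⠀
⠂⠂⠒⠂⠒⠒⠀
⠂⠒⠒⠂⠂⠿⠀
⠒⠂⠴⠀⠀⠀⠀

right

⠿⠒⠀⠀⠀⠀⠀
⠒⠂⠒⠒⠴⠒⠀
⠂⣿⠿⠂⠒⠒⠀
⣿⠒⠂⣾⣿⣿⠀
⠂⠒⠂⠒⠒⠴⠀
⠒⠒⠂⠂⠿⠴⠀
⠂⠴⠀⠀⠀⠀⠀

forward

⠀⠀⠀⠀⠀⠀⠀
⠿⠒⠒⠒⣿⠂⠀
⠒⠂⠒⠒⠴⠒⠀
⠂⣿⠿⣾⠒⠒⠀
⣿⠒⠂⠂⣿⣿⠀
⠂⠒⠂⠒⠒⠴⠀
⠒⠒⠂⠂⠿⠴⠀

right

⠀⠀⠀⠀⠀⠀⠀
⠒⠒⠒⣿⠂⠴⠀
⠂⠒⠒⠴⠒⣿⠀
⣿⠿⠂⣾⠒⠴⠀
⠒⠂⠂⣿⣿⠒⠀
⠒⠂⠒⠒⠴⠂⠀
⠒⠂⠂⠿⠴⠀⠀

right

⠀⠀⠀⠀⠀⠀⠀
⠒⠒⣿⠂⠴⠴⠀
⠒⠒⠴⠒⣿⠂⠀
⠿⠂⠒⣾⠴⠂⠀
⠂⠂⣿⣿⠒⠿⠀
⠂⠒⠒⠴⠂⠂⠀
⠂⠂⠿⠴⠀⠀⠀

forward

⠀⠀⠀⠀⠀⠀⠀
⠀⠒⣿⠒⣿⠴⠀
⠒⠒⣿⠂⠴⠴⠀
⠒⠒⠴⣾⣿⠂⠀
⠿⠂⠒⠒⠴⠂⠀
⠂⠂⣿⣿⠒⠿⠀
⠂⠒⠒⠴⠂⠂⠀

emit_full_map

⣿⠒⠒⠒⣿⠂⠿⠿⣿⠀⠀⠀⠀⠀⠀⠀⠒⣿⠒⣿⠴
⠂⠂⣿⠒⠿⠒⠴⣿⣿⣿⣿⣿⠒⠿⠒⠒⠒⣿⠂⠴⠴
⣿⠒⠒⠂⠂⠂⣿⠴⠴⣿⠒⠿⠴⠒⠂⠒⠒⠴⣾⣿⠂
⠒⠂⣿⠒⠴⠴⣿⠒⠒⣿⠒⣿⠒⠂⣿⠿⠂⠒⠒⠴⠂
⠂⠒⣿⠿⠴⠴⠒⠒⠒⠒⣿⠴⠒⣿⠒⠂⠂⣿⣿⠒⠿
⠂⠒⠒⠒⣿⠂⠿⣿⠂⠿⠒⠒⠂⠂⠒⠂⠒⠒⠴⠂⠂
⣿⣿⠒⣿⣿⠀⠀⠀⠀⠀⠒⠂⠂⠒⠒⠂⠂⠿⠴⠀⠀
⠀⠀⠀⠀⠀⠀⠀⠀⠀⠀⠿⠒⠒⠂⠴⠀⠀⠀⠀⠀⠀

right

⠀⠀⠀⠀⠀⠀⠀
⠒⣿⠒⣿⠴⠒⠀
⠒⣿⠂⠴⠴⠒⠀
⠒⠴⠒⣾⠂⠂⠀
⠂⠒⠒⠴⠂⣿⠀
⠂⣿⣿⠒⠿⠒⠀
⠒⠒⠴⠂⠂⠀⠀

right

⠀⠀⠀⠀⠀⠀⠀
⣿⠒⣿⠴⠒⠒⠀
⣿⠂⠴⠴⠒⣿⠀
⠴⠒⣿⣾⠂⠒⠀
⠒⠒⠴⠂⣿⠒⠀
⣿⣿⠒⠿⠒⠒⠀
⠒⠴⠂⠂⠀⠀⠀

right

⠀⠀⠀⠀⠀⠀⠀
⠒⣿⠴⠒⠒⠴⠀
⠂⠴⠴⠒⣿⠒⠀
⠒⣿⠂⣾⠒⠒⠀
⠒⠴⠂⣿⠒⠂⠀
⣿⠒⠿⠒⠒⠿⠀
⠴⠂⠂⠀⠀⠀⠀

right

⠀⠀⠀⠀⠀⠀⠀
⣿⠴⠒⠒⠴⠿⠀
⠴⠴⠒⣿⠒⠂⠀
⣿⠂⠂⣾⠒⠒⠀
⠴⠂⣿⠒⠂⠒⠀
⠒⠿⠒⠒⠿⠒⠀
⠂⠂⠀⠀⠀⠀⠀

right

⠀⠀⠀⠀⠀⠀⠀
⠴⠒⠒⠴⠿⠴⠀
⠴⠒⣿⠒⠂⠴⠀
⠂⠂⠒⣾⠒⠂⠀
⠂⣿⠒⠂⠒⠒⠀
⠿⠒⠒⠿⠒⠒⠀
⠂⠀⠀⠀⠀⠀⠀

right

⠀⠀⠀⠀⠀⠀⠀
⠒⠒⠴⠿⠴⣿⠀
⠒⣿⠒⠂⠴⠒⠀
⠂⠒⠒⣾⠂⣿⠀
⣿⠒⠂⠒⠒⠒⠀
⠒⠒⠿⠒⠒⠒⠀
⠀⠀⠀⠀⠀⠀⠀

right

⠀⠀⠀⠀⠀⠀⠀
⠒⠴⠿⠴⣿⠒⠀
⣿⠒⠂⠴⠒⠴⠀
⠒⠒⠒⣾⣿⠒⠀
⠒⠂⠒⠒⠒⠴⠀
⠒⠿⠒⠒⠒⣿⠀
⠀⠀⠀⠀⠀⠀⠀

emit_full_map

⣿⠒⠒⠒⣿⠂⠿⠿⣿⠀⠀⠀⠀⠀⠀⠀⠒⣿⠒⣿⠴⠒⠒⠴⠿⠴⣿⠒
⠂⠂⣿⠒⠿⠒⠴⣿⣿⣿⣿⣿⠒⠿⠒⠒⠒⣿⠂⠴⠴⠒⣿⠒⠂⠴⠒⠴
⣿⠒⠒⠂⠂⠂⣿⠴⠴⣿⠒⠿⠴⠒⠂⠒⠒⠴⠒⣿⠂⠂⠒⠒⠒⣾⣿⠒
⠒⠂⣿⠒⠴⠴⣿⠒⠒⣿⠒⣿⠒⠂⣿⠿⠂⠒⠒⠴⠂⣿⠒⠂⠒⠒⠒⠴
⠂⠒⣿⠿⠴⠴⠒⠒⠒⠒⣿⠴⠒⣿⠒⠂⠂⣿⣿⠒⠿⠒⠒⠿⠒⠒⠒⣿
⠂⠒⠒⠒⣿⠂⠿⣿⠂⠿⠒⠒⠂⠂⠒⠂⠒⠒⠴⠂⠂⠀⠀⠀⠀⠀⠀⠀
⣿⣿⠒⣿⣿⠀⠀⠀⠀⠀⠒⠂⠂⠒⠒⠂⠂⠿⠴⠀⠀⠀⠀⠀⠀⠀⠀⠀
⠀⠀⠀⠀⠀⠀⠀⠀⠀⠀⠿⠒⠒⠂⠴⠀⠀⠀⠀⠀⠀⠀⠀⠀⠀⠀⠀⠀
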